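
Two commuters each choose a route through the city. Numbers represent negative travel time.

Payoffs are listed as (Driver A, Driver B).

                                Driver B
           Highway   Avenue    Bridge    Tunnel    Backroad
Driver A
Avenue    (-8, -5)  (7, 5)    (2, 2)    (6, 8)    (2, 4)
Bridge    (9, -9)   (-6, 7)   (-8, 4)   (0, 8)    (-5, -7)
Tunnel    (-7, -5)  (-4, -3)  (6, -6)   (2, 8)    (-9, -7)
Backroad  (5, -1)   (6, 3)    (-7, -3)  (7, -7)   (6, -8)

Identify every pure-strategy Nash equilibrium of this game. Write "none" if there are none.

This game has no pure Nash equilibrium.

(Avenue, Highway): Driver A can switch to Bridge (-8 → 9). Not NE.
(Avenue, Avenue): Driver B can switch to Tunnel (5 → 8). Not NE.
(Avenue, Bridge): Driver A can switch to Tunnel (2 → 6). Not NE.
(Avenue, Tunnel): Driver A can switch to Backroad (6 → 7). Not NE.
(Avenue, Backroad): Driver A can switch to Backroad (2 → 6). Not NE.
(Bridge, Highway): Driver B can switch to Avenue (-9 → 7). Not NE.
(The remaining 14 profiles each have a profitable deviation by the same check.)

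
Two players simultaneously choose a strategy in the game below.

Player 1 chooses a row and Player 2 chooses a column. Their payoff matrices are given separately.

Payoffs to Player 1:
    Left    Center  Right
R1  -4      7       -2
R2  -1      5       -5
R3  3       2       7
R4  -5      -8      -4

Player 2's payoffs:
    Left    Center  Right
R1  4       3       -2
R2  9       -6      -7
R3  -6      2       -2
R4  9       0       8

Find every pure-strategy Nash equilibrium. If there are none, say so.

(R1, Left): Player 1 can switch to R2 (-4 → -1). Not NE.
(R1, Center): Player 2 can switch to Left (3 → 4). Not NE.
(R1, Right): Player 1 can switch to R3 (-2 → 7). Not NE.
(R2, Left): Player 1 can switch to R3 (-1 → 3). Not NE.
(R2, Center): Player 1 can switch to R1 (5 → 7). Not NE.
(R2, Right): Player 1 can switch to R1 (-5 → -2). Not NE.
(R3, Left): Player 2 can switch to Center (-6 → 2). Not NE.
(R3, Center): Player 1 can switch to R1 (2 → 7). Not NE.
(R3, Right): Player 2 can switch to Center (-2 → 2). Not NE.
(R4, Left): Player 1 can switch to R1 (-5 → -4). Not NE.
(The remaining 2 profiles each have a profitable deviation by the same check.)

There is no pure-strategy Nash equilibrium.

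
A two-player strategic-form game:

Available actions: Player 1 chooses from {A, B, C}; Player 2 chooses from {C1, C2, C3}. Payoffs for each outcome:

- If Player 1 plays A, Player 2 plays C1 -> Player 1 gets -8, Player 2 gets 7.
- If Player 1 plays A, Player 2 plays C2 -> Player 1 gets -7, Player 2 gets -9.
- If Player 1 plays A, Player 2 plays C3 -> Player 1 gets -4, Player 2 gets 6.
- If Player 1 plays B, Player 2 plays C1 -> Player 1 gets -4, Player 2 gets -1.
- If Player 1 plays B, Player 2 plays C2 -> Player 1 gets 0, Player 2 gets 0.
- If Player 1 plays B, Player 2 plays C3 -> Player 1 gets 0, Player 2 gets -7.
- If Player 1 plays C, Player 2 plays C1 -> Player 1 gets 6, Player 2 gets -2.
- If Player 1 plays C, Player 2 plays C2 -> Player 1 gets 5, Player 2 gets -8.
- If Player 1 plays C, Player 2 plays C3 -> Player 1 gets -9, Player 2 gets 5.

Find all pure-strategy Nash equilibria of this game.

Check each profile: it is a Nash equilibrium iff no player can strictly gain by switching unilaterally.
(A, C1): Player 1 can switch to B (-8 → -4). Not NE.
(A, C2): Player 1 can switch to B (-7 → 0). Not NE.
(A, C3): Player 1 can switch to B (-4 → 0). Not NE.
(B, C1): Player 1 can switch to C (-4 → 6). Not NE.
(B, C2): Player 1 can switch to C (0 → 5). Not NE.
(B, C3): Player 2 can switch to C1 (-7 → -1). Not NE.
(C, C1): Player 2 can switch to C3 (-2 → 5). Not NE.
(C, C2): Player 2 can switch to C1 (-8 → -2). Not NE.
(The remaining 1 profile has a profitable deviation by the same check.)

There is no pure-strategy Nash equilibrium.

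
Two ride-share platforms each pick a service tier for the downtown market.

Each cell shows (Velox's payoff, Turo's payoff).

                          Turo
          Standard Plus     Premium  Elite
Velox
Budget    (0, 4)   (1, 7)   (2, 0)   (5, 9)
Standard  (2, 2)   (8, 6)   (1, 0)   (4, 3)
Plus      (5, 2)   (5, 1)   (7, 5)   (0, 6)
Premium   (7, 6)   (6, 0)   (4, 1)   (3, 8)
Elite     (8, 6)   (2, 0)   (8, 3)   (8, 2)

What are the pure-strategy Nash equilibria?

Velox against Standard: payoffs 0, 2, 5, 7, 8 → best response Elite.
Velox against Plus: payoffs 1, 8, 5, 6, 2 → best response Standard.
Velox against Premium: payoffs 2, 1, 7, 4, 8 → best response Elite.
Velox against Elite: payoffs 5, 4, 0, 3, 8 → best response Elite.
Turo against Budget: payoffs 4, 7, 0, 9 → best response Elite.
Turo against Standard: payoffs 2, 6, 0, 3 → best response Plus.
Turo against Plus: payoffs 2, 1, 5, 6 → best response Elite.
Turo against Premium: payoffs 6, 0, 1, 8 → best response Elite.
Turo against Elite: payoffs 6, 0, 3, 2 → best response Standard.
Mutual best responses: (Standard, Plus); (Elite, Standard).

Pure-strategy Nash equilibria: (Standard, Plus), (Elite, Standard)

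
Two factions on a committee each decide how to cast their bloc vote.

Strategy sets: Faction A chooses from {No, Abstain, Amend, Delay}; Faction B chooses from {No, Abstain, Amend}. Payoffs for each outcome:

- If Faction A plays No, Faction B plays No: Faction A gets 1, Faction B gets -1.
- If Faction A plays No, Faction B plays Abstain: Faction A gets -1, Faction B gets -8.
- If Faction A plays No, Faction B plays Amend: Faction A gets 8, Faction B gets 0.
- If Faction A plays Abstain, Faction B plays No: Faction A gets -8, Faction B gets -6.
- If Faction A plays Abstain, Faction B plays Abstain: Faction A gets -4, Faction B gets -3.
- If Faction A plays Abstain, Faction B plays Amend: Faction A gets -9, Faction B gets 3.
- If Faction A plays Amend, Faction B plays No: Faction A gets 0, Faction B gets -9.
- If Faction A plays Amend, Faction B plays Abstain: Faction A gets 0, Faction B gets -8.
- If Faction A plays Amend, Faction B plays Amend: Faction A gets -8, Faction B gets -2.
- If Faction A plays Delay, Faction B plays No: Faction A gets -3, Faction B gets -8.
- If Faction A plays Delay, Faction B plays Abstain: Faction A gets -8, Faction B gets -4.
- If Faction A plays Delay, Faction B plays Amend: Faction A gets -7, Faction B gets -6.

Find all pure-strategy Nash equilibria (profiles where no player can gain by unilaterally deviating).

The unique pure-strategy Nash equilibrium is (No, Amend).

(No, No): Faction B can switch to Amend (-1 → 0). Not NE.
(No, Abstain): Faction A can switch to Amend (-1 → 0). Not NE.
(No, Amend): Faction A gets 8, best alternative -7; Faction B gets 0, best alternative -1. No profitable deviation — NE.
(Abstain, No): Faction A can switch to No (-8 → 1). Not NE.
(Abstain, Abstain): Faction A can switch to No (-4 → -1). Not NE.
(Abstain, Amend): Faction A can switch to No (-9 → 8). Not NE.
(Amend, No): Faction A can switch to No (0 → 1). Not NE.
(The remaining 5 profiles each have a profitable deviation by the same check.)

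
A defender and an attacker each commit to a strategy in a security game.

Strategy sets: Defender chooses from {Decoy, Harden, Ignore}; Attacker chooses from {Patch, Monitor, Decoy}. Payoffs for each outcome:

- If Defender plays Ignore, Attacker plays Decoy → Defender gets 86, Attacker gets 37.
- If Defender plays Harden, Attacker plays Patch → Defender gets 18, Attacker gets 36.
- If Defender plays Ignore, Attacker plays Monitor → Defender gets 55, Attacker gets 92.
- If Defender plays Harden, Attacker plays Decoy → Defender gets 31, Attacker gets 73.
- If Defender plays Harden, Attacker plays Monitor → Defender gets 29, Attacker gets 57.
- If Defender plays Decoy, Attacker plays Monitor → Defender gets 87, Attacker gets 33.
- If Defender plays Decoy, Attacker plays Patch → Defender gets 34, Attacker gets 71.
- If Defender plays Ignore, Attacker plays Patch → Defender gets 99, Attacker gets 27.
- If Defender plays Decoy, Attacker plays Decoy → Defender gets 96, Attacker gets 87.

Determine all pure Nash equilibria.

(Decoy, Decoy)

For each player, find the best response to each opponent profile; mutual best responses are the pure NE.
Defender against Patch: payoffs 34, 18, 99 → best response Ignore.
Defender against Monitor: payoffs 87, 29, 55 → best response Decoy.
Defender against Decoy: payoffs 96, 31, 86 → best response Decoy.
Attacker against Decoy: payoffs 71, 33, 87 → best response Decoy.
Attacker against Harden: payoffs 36, 57, 73 → best response Decoy.
Attacker against Ignore: payoffs 27, 92, 37 → best response Monitor.
Mutual best responses: (Decoy, Decoy).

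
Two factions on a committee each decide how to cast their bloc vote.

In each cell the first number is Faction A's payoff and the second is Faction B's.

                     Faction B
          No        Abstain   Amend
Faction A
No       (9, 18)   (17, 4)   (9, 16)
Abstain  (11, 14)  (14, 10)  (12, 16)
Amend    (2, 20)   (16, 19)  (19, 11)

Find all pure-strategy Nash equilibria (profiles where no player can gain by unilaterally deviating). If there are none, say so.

(No, No): Faction A can switch to Abstain (9 → 11). Not NE.
(No, Abstain): Faction B can switch to No (4 → 18). Not NE.
(No, Amend): Faction A can switch to Abstain (9 → 12). Not NE.
(Abstain, No): Faction B can switch to Amend (14 → 16). Not NE.
(Abstain, Abstain): Faction A can switch to No (14 → 17). Not NE.
(Abstain, Amend): Faction A can switch to Amend (12 → 19). Not NE.
(Amend, No): Faction A can switch to No (2 → 9). Not NE.
(Amend, Abstain): Faction A can switch to No (16 → 17). Not NE.
(Amend, Amend): Faction B can switch to No (11 → 20). Not NE.

No pure-strategy Nash equilibrium.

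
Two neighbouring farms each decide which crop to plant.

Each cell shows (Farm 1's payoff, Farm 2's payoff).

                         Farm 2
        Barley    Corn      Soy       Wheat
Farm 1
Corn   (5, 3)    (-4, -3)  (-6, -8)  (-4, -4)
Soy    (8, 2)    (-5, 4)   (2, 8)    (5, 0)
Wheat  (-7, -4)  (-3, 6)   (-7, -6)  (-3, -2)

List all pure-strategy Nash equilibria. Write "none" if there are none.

For each player, find the best response to each opponent profile; mutual best responses are the pure NE.
Farm 1 against Barley: payoffs 5, 8, -7 → best response Soy.
Farm 1 against Corn: payoffs -4, -5, -3 → best response Wheat.
Farm 1 against Soy: payoffs -6, 2, -7 → best response Soy.
Farm 1 against Wheat: payoffs -4, 5, -3 → best response Soy.
Farm 2 against Corn: payoffs 3, -3, -8, -4 → best response Barley.
Farm 2 against Soy: payoffs 2, 4, 8, 0 → best response Soy.
Farm 2 against Wheat: payoffs -4, 6, -6, -2 → best response Corn.
Mutual best responses: (Soy, Soy); (Wheat, Corn).

Pure-strategy Nash equilibria: (Soy, Soy); (Wheat, Corn)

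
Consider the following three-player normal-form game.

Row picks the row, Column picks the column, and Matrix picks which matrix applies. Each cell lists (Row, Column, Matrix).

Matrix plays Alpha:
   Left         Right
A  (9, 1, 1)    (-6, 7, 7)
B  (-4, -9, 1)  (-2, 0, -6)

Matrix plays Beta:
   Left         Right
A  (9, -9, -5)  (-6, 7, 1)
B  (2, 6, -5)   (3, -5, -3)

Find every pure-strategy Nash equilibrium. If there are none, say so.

none

Row against (Left, Alpha): payoffs 9, -4 → best response A.
Row against (Left, Beta): payoffs 9, 2 → best response A.
Row against (Right, Alpha): payoffs -6, -2 → best response B.
Row against (Right, Beta): payoffs -6, 3 → best response B.
Column against (A, Alpha): payoffs 1, 7 → best response Right.
Column against (A, Beta): payoffs -9, 7 → best response Right.
Column against (B, Alpha): payoffs -9, 0 → best response Right.
Column against (B, Beta): payoffs 6, -5 → best response Left.
Matrix against (A, Left): payoffs 1, -5 → best response Alpha.
Matrix against (A, Right): payoffs 7, 1 → best response Alpha.
Matrix against (B, Left): payoffs 1, -5 → best response Alpha.
Matrix against (B, Right): payoffs -6, -3 → best response Beta.
No profile is a mutual best response for all players.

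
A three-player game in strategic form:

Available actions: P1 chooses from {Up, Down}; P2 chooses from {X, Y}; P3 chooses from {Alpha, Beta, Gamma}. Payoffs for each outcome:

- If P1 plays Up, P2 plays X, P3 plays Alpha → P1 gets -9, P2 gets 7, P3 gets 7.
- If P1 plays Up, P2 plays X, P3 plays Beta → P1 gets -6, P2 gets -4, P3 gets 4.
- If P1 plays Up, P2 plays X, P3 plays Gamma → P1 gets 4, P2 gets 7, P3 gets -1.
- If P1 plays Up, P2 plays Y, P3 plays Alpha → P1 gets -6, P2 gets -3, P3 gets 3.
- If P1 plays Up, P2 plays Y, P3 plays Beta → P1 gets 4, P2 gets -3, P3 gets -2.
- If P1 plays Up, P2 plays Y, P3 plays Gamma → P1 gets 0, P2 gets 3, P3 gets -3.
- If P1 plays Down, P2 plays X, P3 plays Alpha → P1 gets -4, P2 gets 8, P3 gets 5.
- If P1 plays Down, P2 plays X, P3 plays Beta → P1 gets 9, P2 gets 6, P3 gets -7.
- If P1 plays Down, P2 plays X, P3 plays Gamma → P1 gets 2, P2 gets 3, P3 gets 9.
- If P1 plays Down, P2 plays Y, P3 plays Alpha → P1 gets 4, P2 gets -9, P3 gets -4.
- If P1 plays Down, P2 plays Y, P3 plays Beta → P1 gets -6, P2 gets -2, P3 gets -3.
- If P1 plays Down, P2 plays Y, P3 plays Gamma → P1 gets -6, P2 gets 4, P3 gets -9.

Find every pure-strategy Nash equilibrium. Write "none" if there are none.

For each strategy profile, look for a profitable unilateral deviation.
(Up, X, Alpha): P1 can switch to Down (-9 → -4). Not NE.
(Up, X, Beta): P1 can switch to Down (-6 → 9). Not NE.
(Up, X, Gamma): P3 can switch to Alpha (-1 → 7). Not NE.
(Up, Y, Alpha): P1 can switch to Down (-6 → 4). Not NE.
(Up, Y, Beta): P3 can switch to Alpha (-2 → 3). Not NE.
(Up, Y, Gamma): P2 can switch to X (3 → 7). Not NE.
(Down, X, Alpha): P3 can switch to Gamma (5 → 9). Not NE.
(Down, X, Beta): P3 can switch to Alpha (-7 → 5). Not NE.
(Down, X, Gamma): P1 can switch to Up (2 → 4). Not NE.
(Down, Y, Alpha): P2 can switch to X (-9 → 8). Not NE.
(The remaining 2 profiles each have a profitable deviation by the same check.)

none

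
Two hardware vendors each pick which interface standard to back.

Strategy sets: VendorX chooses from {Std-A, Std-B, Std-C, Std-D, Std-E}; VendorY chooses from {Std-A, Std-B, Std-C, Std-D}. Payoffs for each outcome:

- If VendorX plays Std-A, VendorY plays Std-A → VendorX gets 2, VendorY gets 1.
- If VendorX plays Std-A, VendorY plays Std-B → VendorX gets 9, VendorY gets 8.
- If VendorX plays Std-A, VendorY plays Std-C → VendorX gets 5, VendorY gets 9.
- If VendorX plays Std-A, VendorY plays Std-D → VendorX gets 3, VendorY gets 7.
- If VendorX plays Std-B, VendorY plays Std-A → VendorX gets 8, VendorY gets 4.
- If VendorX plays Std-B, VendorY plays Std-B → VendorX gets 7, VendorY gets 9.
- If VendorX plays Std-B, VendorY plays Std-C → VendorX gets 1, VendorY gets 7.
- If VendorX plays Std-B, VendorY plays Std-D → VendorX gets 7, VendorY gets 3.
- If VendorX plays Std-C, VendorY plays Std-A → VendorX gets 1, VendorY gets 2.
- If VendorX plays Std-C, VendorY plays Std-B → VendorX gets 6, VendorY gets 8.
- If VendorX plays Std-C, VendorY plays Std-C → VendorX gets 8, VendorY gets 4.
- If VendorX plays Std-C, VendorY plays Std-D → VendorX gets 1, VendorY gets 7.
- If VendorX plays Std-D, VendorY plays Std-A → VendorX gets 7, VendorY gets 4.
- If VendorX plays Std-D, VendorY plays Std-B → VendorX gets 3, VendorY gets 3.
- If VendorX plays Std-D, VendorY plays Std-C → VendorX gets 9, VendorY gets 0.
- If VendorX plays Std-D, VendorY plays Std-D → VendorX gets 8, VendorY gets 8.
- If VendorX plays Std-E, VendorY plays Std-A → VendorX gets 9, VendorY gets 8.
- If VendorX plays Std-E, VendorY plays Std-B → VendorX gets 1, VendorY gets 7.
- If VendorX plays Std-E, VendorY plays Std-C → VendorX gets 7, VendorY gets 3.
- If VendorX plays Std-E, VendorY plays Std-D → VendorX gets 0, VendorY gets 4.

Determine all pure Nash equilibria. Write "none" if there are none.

(Std-D, Std-D); (Std-E, Std-A)

(Std-A, Std-A): VendorX can switch to Std-B (2 → 8). Not NE.
(Std-A, Std-B): VendorY can switch to Std-C (8 → 9). Not NE.
(Std-A, Std-C): VendorX can switch to Std-C (5 → 8). Not NE.
(Std-A, Std-D): VendorX can switch to Std-B (3 → 7). Not NE.
(Std-B, Std-A): VendorX can switch to Std-E (8 → 9). Not NE.
(Std-B, Std-B): VendorX can switch to Std-A (7 → 9). Not NE.
(Std-B, Std-C): VendorX can switch to Std-A (1 → 5). Not NE.
(Std-B, Std-D): VendorX can switch to Std-D (7 → 8). Not NE.
(Std-D, Std-D): VendorX gets 8, best alternative 7; VendorY gets 8, best alternative 4. No profitable deviation — NE.
(Std-E, Std-A): VendorX gets 9, best alternative 8; VendorY gets 8, best alternative 7. No profitable deviation — NE.
(The remaining 10 profiles each have a profitable deviation by the same check.)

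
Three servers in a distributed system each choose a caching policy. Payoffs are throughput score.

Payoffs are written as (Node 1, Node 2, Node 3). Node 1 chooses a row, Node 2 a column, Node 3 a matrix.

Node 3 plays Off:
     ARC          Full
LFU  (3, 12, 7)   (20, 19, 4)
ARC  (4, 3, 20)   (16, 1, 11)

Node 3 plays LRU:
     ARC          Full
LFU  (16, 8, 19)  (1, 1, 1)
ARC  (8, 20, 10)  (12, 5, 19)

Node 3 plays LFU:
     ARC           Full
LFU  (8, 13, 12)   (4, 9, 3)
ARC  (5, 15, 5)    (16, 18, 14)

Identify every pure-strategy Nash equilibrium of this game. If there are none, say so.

Pure-strategy Nash equilibria: (LFU, ARC, LRU), (LFU, Full, Off), (ARC, ARC, Off)

Check each profile: it is a Nash equilibrium iff no player can strictly gain by switching unilaterally.
(LFU, ARC, Off): Node 1 can switch to ARC (3 → 4). Not NE.
(LFU, ARC, LRU): Node 1 gets 16, best alternative 8; Node 2 gets 8, best alternative 1; Node 3 gets 19, best alternative 12. No profitable deviation — NE.
(LFU, ARC, LFU): Node 3 can switch to LRU (12 → 19). Not NE.
(LFU, Full, Off): Node 1 gets 20, best alternative 16; Node 2 gets 19, best alternative 12; Node 3 gets 4, best alternative 3. No profitable deviation — NE.
(LFU, Full, LRU): Node 1 can switch to ARC (1 → 12). Not NE.
(LFU, Full, LFU): Node 1 can switch to ARC (4 → 16). Not NE.
(ARC, ARC, Off): Node 1 gets 4, best alternative 3; Node 2 gets 3, best alternative 1; Node 3 gets 20, best alternative 10. No profitable deviation — NE.
(ARC, ARC, LRU): Node 1 can switch to LFU (8 → 16). Not NE.
(ARC, ARC, LFU): Node 1 can switch to LFU (5 → 8). Not NE.
(ARC, Full, Off): Node 1 can switch to LFU (16 → 20). Not NE.
(ARC, Full, LRU): Node 2 can switch to ARC (5 → 20). Not NE.
(The remaining 1 profile has a profitable deviation by the same check.)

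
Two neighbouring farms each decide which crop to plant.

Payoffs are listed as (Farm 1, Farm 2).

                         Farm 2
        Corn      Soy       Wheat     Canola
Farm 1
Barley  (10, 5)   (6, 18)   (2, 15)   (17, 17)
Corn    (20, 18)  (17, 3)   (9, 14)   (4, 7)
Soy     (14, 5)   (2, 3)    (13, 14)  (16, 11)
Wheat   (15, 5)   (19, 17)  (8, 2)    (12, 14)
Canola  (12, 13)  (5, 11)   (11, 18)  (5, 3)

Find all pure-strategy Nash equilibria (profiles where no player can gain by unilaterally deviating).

The pure Nash equilibria are (Corn, Corn), (Soy, Wheat), (Wheat, Soy).

For each strategy profile, look for a profitable unilateral deviation.
(Barley, Corn): Farm 1 can switch to Corn (10 → 20). Not NE.
(Barley, Soy): Farm 1 can switch to Corn (6 → 17). Not NE.
(Barley, Wheat): Farm 1 can switch to Corn (2 → 9). Not NE.
(Barley, Canola): Farm 2 can switch to Soy (17 → 18). Not NE.
(Corn, Corn): Farm 1 gets 20, best alternative 15; Farm 2 gets 18, best alternative 14. No profitable deviation — NE.
(Corn, Soy): Farm 1 can switch to Wheat (17 → 19). Not NE.
(Corn, Wheat): Farm 1 can switch to Soy (9 → 13). Not NE.
(Soy, Wheat): Farm 1 gets 13, best alternative 11; Farm 2 gets 14, best alternative 11. No profitable deviation — NE.
(Wheat, Soy): Farm 1 gets 19, best alternative 17; Farm 2 gets 17, best alternative 14. No profitable deviation — NE.
(The remaining 11 profiles each have a profitable deviation by the same check.)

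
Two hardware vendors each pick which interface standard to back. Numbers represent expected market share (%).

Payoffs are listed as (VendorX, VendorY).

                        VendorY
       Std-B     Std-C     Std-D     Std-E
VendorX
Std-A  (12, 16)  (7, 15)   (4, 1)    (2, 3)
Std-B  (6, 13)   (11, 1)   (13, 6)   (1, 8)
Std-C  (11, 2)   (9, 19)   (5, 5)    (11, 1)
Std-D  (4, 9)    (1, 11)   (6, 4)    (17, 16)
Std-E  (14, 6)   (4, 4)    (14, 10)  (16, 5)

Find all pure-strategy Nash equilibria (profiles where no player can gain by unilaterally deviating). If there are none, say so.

VendorX against Std-B: payoffs 12, 6, 11, 4, 14 → best response Std-E.
VendorX against Std-C: payoffs 7, 11, 9, 1, 4 → best response Std-B.
VendorX against Std-D: payoffs 4, 13, 5, 6, 14 → best response Std-E.
VendorX against Std-E: payoffs 2, 1, 11, 17, 16 → best response Std-D.
VendorY against Std-A: payoffs 16, 15, 1, 3 → best response Std-B.
VendorY against Std-B: payoffs 13, 1, 6, 8 → best response Std-B.
VendorY against Std-C: payoffs 2, 19, 5, 1 → best response Std-C.
VendorY against Std-D: payoffs 9, 11, 4, 16 → best response Std-E.
VendorY against Std-E: payoffs 6, 4, 10, 5 → best response Std-D.
Mutual best responses: (Std-D, Std-E); (Std-E, Std-D).

(Std-D, Std-E), (Std-E, Std-D)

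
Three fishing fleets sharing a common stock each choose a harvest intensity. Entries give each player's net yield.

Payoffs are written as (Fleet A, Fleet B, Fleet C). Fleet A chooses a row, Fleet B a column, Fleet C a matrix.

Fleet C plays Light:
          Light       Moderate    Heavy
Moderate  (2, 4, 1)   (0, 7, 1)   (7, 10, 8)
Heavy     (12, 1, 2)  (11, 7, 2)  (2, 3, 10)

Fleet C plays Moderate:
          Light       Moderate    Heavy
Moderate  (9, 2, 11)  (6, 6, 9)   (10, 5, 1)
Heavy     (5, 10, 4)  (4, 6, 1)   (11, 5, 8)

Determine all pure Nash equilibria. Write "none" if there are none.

Pure-strategy Nash equilibria: (Moderate, Moderate, Moderate), (Moderate, Heavy, Light), (Heavy, Moderate, Light)

Fleet A against (Light, Light): payoffs 2, 12 → best response Heavy.
Fleet A against (Light, Moderate): payoffs 9, 5 → best response Moderate.
Fleet A against (Moderate, Light): payoffs 0, 11 → best response Heavy.
Fleet A against (Moderate, Moderate): payoffs 6, 4 → best response Moderate.
Fleet A against (Heavy, Light): payoffs 7, 2 → best response Moderate.
Fleet A against (Heavy, Moderate): payoffs 10, 11 → best response Heavy.
Fleet B against (Moderate, Light): payoffs 4, 7, 10 → best response Heavy.
Fleet B against (Moderate, Moderate): payoffs 2, 6, 5 → best response Moderate.
Fleet B against (Heavy, Light): payoffs 1, 7, 3 → best response Moderate.
Fleet B against (Heavy, Moderate): payoffs 10, 6, 5 → best response Light.
Fleet C against (Moderate, Light): payoffs 1, 11 → best response Moderate.
Fleet C against (Moderate, Moderate): payoffs 1, 9 → best response Moderate.
Fleet C against (Moderate, Heavy): payoffs 8, 1 → best response Light.
Fleet C against (Heavy, Light): payoffs 2, 4 → best response Moderate.
Fleet C against (Heavy, Moderate): payoffs 2, 1 → best response Light.
Fleet C against (Heavy, Heavy): payoffs 10, 8 → best response Light.
Mutual best responses: (Moderate, Moderate, Moderate); (Moderate, Heavy, Light); (Heavy, Moderate, Light).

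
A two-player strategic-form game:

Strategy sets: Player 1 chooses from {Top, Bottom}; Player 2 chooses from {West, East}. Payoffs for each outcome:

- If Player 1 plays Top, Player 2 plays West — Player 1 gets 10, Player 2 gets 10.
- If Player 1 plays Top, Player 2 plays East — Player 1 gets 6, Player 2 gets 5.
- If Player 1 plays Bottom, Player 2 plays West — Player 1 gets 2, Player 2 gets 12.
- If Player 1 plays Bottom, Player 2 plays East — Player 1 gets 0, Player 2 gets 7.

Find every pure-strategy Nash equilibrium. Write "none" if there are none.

Pure NE: (Top, West)

Mark each player's best response to every combination of opponents' strategies; a profile where every player is best-responding is a pure Nash equilibrium.
Player 1 against West: payoffs 10, 2 → best response Top.
Player 1 against East: payoffs 6, 0 → best response Top.
Player 2 against Top: payoffs 10, 5 → best response West.
Player 2 against Bottom: payoffs 12, 7 → best response West.
Mutual best responses: (Top, West).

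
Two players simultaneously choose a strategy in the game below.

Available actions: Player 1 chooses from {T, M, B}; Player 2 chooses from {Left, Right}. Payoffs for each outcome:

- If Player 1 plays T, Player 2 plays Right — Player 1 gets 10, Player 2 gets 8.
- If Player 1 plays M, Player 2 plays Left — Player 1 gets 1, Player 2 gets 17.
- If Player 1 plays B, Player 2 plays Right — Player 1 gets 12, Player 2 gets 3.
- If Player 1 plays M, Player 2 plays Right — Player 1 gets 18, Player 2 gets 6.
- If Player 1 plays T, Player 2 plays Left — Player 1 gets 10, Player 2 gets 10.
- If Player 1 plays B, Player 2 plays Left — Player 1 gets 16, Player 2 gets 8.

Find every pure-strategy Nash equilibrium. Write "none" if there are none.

Pure NE: (B, Left)

Player 1 against Left: payoffs 10, 1, 16 → best response B.
Player 1 against Right: payoffs 10, 18, 12 → best response M.
Player 2 against T: payoffs 10, 8 → best response Left.
Player 2 against M: payoffs 17, 6 → best response Left.
Player 2 against B: payoffs 8, 3 → best response Left.
Mutual best responses: (B, Left).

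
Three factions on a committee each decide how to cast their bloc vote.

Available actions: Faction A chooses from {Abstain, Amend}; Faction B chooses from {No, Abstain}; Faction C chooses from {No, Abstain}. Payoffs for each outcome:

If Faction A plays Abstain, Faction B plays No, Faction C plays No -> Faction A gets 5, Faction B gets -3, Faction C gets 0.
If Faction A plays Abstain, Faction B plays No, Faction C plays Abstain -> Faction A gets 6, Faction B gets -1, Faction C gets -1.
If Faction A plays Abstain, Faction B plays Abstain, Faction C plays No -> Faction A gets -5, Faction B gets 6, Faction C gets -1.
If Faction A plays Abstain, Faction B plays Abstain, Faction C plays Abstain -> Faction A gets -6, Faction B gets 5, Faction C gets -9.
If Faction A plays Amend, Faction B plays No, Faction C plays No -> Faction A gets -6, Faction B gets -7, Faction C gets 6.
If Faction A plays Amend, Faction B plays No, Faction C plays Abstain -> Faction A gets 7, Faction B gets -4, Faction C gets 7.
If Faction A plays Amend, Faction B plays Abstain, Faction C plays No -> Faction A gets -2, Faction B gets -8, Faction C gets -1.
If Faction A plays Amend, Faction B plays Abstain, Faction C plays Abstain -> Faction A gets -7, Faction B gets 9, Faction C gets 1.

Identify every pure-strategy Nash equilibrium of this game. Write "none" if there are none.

(Abstain, No, No): Faction B can switch to Abstain (-3 → 6). Not NE.
(Abstain, No, Abstain): Faction A can switch to Amend (6 → 7). Not NE.
(Abstain, Abstain, No): Faction A can switch to Amend (-5 → -2). Not NE.
(Abstain, Abstain, Abstain): Faction C can switch to No (-9 → -1). Not NE.
(Amend, No, No): Faction A can switch to Abstain (-6 → 5). Not NE.
(Amend, No, Abstain): Faction B can switch to Abstain (-4 → 9). Not NE.
(The remaining 2 profiles each have a profitable deviation by the same check.)

There is no pure-strategy Nash equilibrium.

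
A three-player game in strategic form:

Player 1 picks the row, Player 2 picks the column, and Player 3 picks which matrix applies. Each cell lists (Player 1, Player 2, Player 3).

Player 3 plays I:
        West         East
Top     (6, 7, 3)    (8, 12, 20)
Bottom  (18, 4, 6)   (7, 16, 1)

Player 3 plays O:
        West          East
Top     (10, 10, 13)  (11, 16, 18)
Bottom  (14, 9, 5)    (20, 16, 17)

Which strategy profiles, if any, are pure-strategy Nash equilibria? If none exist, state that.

(Top, East, I), (Bottom, East, O)

For each player, find the best response to each opponent profile; mutual best responses are the pure NE.
Player 1 against (West, I): payoffs 6, 18 → best response Bottom.
Player 1 against (West, O): payoffs 10, 14 → best response Bottom.
Player 1 against (East, I): payoffs 8, 7 → best response Top.
Player 1 against (East, O): payoffs 11, 20 → best response Bottom.
Player 2 against (Top, I): payoffs 7, 12 → best response East.
Player 2 against (Top, O): payoffs 10, 16 → best response East.
Player 2 against (Bottom, I): payoffs 4, 16 → best response East.
Player 2 against (Bottom, O): payoffs 9, 16 → best response East.
Player 3 against (Top, West): payoffs 3, 13 → best response O.
Player 3 against (Top, East): payoffs 20, 18 → best response I.
Player 3 against (Bottom, West): payoffs 6, 5 → best response I.
Player 3 against (Bottom, East): payoffs 1, 17 → best response O.
Mutual best responses: (Top, East, I); (Bottom, East, O).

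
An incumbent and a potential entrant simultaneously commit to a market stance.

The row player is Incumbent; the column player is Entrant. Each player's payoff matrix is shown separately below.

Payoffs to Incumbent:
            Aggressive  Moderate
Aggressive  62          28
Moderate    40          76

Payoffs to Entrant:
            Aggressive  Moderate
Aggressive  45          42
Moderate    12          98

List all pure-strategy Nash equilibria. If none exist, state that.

(Aggressive, Aggressive) and (Moderate, Moderate)

Incumbent against Aggressive: payoffs 62, 40 → best response Aggressive.
Incumbent against Moderate: payoffs 28, 76 → best response Moderate.
Entrant against Aggressive: payoffs 45, 42 → best response Aggressive.
Entrant against Moderate: payoffs 12, 98 → best response Moderate.
Mutual best responses: (Aggressive, Aggressive); (Moderate, Moderate).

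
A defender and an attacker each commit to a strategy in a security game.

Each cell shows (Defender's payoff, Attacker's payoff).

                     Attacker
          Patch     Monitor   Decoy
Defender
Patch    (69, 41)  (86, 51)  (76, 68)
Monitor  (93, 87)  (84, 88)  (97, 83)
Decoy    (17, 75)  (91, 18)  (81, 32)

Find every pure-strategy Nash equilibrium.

There is no pure-strategy Nash equilibrium.

Mark each player's best response to every combination of opponents' strategies; a profile where every player is best-responding is a pure Nash equilibrium.
Defender against Patch: payoffs 69, 93, 17 → best response Monitor.
Defender against Monitor: payoffs 86, 84, 91 → best response Decoy.
Defender against Decoy: payoffs 76, 97, 81 → best response Monitor.
Attacker against Patch: payoffs 41, 51, 68 → best response Decoy.
Attacker against Monitor: payoffs 87, 88, 83 → best response Monitor.
Attacker against Decoy: payoffs 75, 18, 32 → best response Patch.
No profile is a mutual best response for all players.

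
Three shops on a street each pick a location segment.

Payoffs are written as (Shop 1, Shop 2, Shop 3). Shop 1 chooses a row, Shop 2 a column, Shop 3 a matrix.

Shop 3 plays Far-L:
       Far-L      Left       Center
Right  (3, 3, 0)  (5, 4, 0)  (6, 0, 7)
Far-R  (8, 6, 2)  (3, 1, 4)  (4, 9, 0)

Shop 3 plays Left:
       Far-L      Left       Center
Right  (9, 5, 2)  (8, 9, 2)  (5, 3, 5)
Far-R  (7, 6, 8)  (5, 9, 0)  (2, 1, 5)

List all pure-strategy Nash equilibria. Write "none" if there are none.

Pure NE: (Right, Left, Left)

Mark each player's best response to every combination of opponents' strategies; a profile where every player is best-responding is a pure Nash equilibrium.
Shop 1 against (Far-L, Far-L): payoffs 3, 8 → best response Far-R.
Shop 1 against (Far-L, Left): payoffs 9, 7 → best response Right.
Shop 1 against (Left, Far-L): payoffs 5, 3 → best response Right.
Shop 1 against (Left, Left): payoffs 8, 5 → best response Right.
Shop 1 against (Center, Far-L): payoffs 6, 4 → best response Right.
Shop 1 against (Center, Left): payoffs 5, 2 → best response Right.
Shop 2 against (Right, Far-L): payoffs 3, 4, 0 → best response Left.
Shop 2 against (Right, Left): payoffs 5, 9, 3 → best response Left.
Shop 2 against (Far-R, Far-L): payoffs 6, 1, 9 → best response Center.
Shop 2 against (Far-R, Left): payoffs 6, 9, 1 → best response Left.
Shop 3 against (Right, Far-L): payoffs 0, 2 → best response Left.
Shop 3 against (Right, Left): payoffs 0, 2 → best response Left.
Shop 3 against (Right, Center): payoffs 7, 5 → best response Far-L.
Shop 3 against (Far-R, Far-L): payoffs 2, 8 → best response Left.
Shop 3 against (Far-R, Left): payoffs 4, 0 → best response Far-L.
Shop 3 against (Far-R, Center): payoffs 0, 5 → best response Left.
Mutual best responses: (Right, Left, Left).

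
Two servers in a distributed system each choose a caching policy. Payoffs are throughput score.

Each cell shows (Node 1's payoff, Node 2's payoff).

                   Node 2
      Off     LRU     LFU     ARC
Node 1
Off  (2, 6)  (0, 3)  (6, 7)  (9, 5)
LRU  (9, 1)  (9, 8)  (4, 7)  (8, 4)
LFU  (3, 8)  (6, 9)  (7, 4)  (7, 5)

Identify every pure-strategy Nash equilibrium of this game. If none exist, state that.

Node 1 against Off: payoffs 2, 9, 3 → best response LRU.
Node 1 against LRU: payoffs 0, 9, 6 → best response LRU.
Node 1 against LFU: payoffs 6, 4, 7 → best response LFU.
Node 1 against ARC: payoffs 9, 8, 7 → best response Off.
Node 2 against Off: payoffs 6, 3, 7, 5 → best response LFU.
Node 2 against LRU: payoffs 1, 8, 7, 4 → best response LRU.
Node 2 against LFU: payoffs 8, 9, 4, 5 → best response LRU.
Mutual best responses: (LRU, LRU).

(LRU, LRU)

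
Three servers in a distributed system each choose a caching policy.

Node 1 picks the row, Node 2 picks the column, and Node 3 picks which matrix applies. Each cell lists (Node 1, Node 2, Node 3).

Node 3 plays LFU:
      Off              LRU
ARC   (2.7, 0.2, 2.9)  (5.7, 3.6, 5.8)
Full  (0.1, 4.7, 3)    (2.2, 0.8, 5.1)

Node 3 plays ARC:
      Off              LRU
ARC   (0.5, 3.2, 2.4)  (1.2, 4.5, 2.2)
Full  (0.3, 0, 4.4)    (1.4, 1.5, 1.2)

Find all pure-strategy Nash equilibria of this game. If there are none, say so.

(ARC, LRU, LFU)

(ARC, Off, LFU): Node 2 can switch to LRU (0.2 → 3.6). Not NE.
(ARC, Off, ARC): Node 2 can switch to LRU (3.2 → 4.5). Not NE.
(ARC, LRU, LFU): Node 1 gets 5.7, best alternative 2.2; Node 2 gets 3.6, best alternative 0.2; Node 3 gets 5.8, best alternative 2.2. No profitable deviation — NE.
(ARC, LRU, ARC): Node 1 can switch to Full (1.2 → 1.4). Not NE.
(Full, Off, LFU): Node 1 can switch to ARC (0.1 → 2.7). Not NE.
(Full, Off, ARC): Node 1 can switch to ARC (0.3 → 0.5). Not NE.
(Full, LRU, LFU): Node 1 can switch to ARC (2.2 → 5.7). Not NE.
(The remaining 1 profile has a profitable deviation by the same check.)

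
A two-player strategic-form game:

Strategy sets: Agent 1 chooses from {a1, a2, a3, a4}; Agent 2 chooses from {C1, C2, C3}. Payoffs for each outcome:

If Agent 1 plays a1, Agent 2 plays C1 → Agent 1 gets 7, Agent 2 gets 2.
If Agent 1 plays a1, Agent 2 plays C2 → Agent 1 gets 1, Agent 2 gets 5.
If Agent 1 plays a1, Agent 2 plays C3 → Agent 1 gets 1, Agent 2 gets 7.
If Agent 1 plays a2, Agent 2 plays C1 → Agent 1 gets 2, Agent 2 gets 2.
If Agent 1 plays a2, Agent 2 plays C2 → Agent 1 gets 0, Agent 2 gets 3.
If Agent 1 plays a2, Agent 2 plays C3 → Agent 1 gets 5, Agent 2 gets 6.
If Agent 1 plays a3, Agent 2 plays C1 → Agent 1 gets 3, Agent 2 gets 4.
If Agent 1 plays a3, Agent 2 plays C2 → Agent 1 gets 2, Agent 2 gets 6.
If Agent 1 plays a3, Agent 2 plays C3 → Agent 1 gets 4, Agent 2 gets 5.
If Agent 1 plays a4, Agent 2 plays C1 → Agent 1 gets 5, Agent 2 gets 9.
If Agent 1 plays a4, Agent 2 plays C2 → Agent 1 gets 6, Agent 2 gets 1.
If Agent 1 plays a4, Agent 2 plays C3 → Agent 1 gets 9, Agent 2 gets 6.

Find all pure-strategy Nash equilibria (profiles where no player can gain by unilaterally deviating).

none

Agent 1 against C1: payoffs 7, 2, 3, 5 → best response a1.
Agent 1 against C2: payoffs 1, 0, 2, 6 → best response a4.
Agent 1 against C3: payoffs 1, 5, 4, 9 → best response a4.
Agent 2 against a1: payoffs 2, 5, 7 → best response C3.
Agent 2 against a2: payoffs 2, 3, 6 → best response C3.
Agent 2 against a3: payoffs 4, 6, 5 → best response C2.
Agent 2 against a4: payoffs 9, 1, 6 → best response C1.
No profile is a mutual best response for all players.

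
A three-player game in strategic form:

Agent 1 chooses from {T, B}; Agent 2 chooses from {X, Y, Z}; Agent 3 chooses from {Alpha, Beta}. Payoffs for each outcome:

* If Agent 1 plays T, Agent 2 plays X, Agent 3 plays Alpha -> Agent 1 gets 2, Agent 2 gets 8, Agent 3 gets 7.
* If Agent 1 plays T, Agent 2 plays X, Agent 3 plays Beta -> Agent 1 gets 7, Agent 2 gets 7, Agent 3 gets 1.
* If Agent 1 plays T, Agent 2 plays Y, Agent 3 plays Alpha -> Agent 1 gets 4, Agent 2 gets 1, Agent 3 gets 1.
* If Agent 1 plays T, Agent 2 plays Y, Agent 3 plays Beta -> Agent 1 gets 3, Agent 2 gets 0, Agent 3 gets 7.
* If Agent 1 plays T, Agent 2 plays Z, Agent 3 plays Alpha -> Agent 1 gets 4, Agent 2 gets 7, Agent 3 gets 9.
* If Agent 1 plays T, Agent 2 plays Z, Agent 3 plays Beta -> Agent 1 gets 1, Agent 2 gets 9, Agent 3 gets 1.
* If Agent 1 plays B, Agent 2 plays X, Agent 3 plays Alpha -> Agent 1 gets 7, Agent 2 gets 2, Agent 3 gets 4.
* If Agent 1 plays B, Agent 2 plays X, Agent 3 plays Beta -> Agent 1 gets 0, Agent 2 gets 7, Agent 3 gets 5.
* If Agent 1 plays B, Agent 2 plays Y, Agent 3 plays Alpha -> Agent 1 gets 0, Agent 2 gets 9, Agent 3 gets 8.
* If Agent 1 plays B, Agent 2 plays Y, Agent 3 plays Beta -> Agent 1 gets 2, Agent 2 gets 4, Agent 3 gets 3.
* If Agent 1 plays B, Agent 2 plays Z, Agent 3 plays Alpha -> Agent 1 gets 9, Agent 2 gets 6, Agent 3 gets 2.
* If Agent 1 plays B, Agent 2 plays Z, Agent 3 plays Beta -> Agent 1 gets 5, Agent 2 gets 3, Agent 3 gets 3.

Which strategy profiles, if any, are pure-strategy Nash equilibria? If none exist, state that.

Check each profile: it is a Nash equilibrium iff no player can strictly gain by switching unilaterally.
(T, X, Alpha): Agent 1 can switch to B (2 → 7). Not NE.
(T, X, Beta): Agent 2 can switch to Z (7 → 9). Not NE.
(T, Y, Alpha): Agent 2 can switch to X (1 → 8). Not NE.
(T, Y, Beta): Agent 2 can switch to X (0 → 7). Not NE.
(T, Z, Alpha): Agent 1 can switch to B (4 → 9). Not NE.
(T, Z, Beta): Agent 1 can switch to B (1 → 5). Not NE.
(B, X, Alpha): Agent 2 can switch to Y (2 → 9). Not NE.
(B, X, Beta): Agent 1 can switch to T (0 → 7). Not NE.
(The remaining 4 profiles each have a profitable deviation by the same check.)

No pure-strategy Nash equilibrium.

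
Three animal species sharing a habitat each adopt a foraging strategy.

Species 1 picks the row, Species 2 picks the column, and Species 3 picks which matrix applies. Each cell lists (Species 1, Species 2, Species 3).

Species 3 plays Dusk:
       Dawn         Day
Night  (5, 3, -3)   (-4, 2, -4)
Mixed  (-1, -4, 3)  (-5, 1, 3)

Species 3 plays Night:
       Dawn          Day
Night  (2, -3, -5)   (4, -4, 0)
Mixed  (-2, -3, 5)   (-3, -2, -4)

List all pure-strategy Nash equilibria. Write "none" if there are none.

Pure NE: (Night, Dawn, Dusk)

Species 1 against (Dawn, Dusk): payoffs 5, -1 → best response Night.
Species 1 against (Dawn, Night): payoffs 2, -2 → best response Night.
Species 1 against (Day, Dusk): payoffs -4, -5 → best response Night.
Species 1 against (Day, Night): payoffs 4, -3 → best response Night.
Species 2 against (Night, Dusk): payoffs 3, 2 → best response Dawn.
Species 2 against (Night, Night): payoffs -3, -4 → best response Dawn.
Species 2 against (Mixed, Dusk): payoffs -4, 1 → best response Day.
Species 2 against (Mixed, Night): payoffs -3, -2 → best response Day.
Species 3 against (Night, Dawn): payoffs -3, -5 → best response Dusk.
Species 3 against (Night, Day): payoffs -4, 0 → best response Night.
Species 3 against (Mixed, Dawn): payoffs 3, 5 → best response Night.
Species 3 against (Mixed, Day): payoffs 3, -4 → best response Dusk.
Mutual best responses: (Night, Dawn, Dusk).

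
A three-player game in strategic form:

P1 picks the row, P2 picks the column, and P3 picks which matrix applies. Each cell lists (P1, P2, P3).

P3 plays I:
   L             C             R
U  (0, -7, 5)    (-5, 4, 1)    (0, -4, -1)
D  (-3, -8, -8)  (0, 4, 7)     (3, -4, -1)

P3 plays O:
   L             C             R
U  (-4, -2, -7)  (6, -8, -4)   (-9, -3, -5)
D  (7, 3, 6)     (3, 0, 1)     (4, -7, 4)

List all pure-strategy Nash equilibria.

P1 against (L, I): payoffs 0, -3 → best response U.
P1 against (L, O): payoffs -4, 7 → best response D.
P1 against (C, I): payoffs -5, 0 → best response D.
P1 against (C, O): payoffs 6, 3 → best response U.
P1 against (R, I): payoffs 0, 3 → best response D.
P1 against (R, O): payoffs -9, 4 → best response D.
P2 against (U, I): payoffs -7, 4, -4 → best response C.
P2 against (U, O): payoffs -2, -8, -3 → best response L.
P2 against (D, I): payoffs -8, 4, -4 → best response C.
P2 against (D, O): payoffs 3, 0, -7 → best response L.
P3 against (U, L): payoffs 5, -7 → best response I.
P3 against (U, C): payoffs 1, -4 → best response I.
P3 against (U, R): payoffs -1, -5 → best response I.
P3 against (D, L): payoffs -8, 6 → best response O.
P3 against (D, C): payoffs 7, 1 → best response I.
P3 against (D, R): payoffs -1, 4 → best response O.
Mutual best responses: (D, L, O); (D, C, I).

Pure-strategy Nash equilibria: (D, L, O) and (D, C, I)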